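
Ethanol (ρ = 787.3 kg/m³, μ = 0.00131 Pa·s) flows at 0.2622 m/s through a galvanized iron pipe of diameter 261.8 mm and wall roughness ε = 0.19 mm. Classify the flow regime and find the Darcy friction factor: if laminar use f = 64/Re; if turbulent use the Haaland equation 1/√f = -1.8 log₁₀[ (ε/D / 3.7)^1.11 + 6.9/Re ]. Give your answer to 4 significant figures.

f ≈ 0.02365

Re = ρVD/μ = 787.3·0.2622·0.2618/0.00131 = 4.125e+04.
Re > 4000 → turbulent. ε/D = 0.00019/0.2618 = 0.000726; Haaland: 1/√f = -1.8 log₁₀[7.67e-05 + 0.000167] = 6.503, so f = 0.02365.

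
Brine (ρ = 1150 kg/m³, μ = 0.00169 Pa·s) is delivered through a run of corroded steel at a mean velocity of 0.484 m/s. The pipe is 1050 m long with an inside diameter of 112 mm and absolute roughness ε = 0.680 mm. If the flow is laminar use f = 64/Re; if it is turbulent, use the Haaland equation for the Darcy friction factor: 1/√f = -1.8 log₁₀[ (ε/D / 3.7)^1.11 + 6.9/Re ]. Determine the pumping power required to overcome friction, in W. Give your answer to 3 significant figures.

Reynolds number Re = ρVD/μ = 1150 · 0.484 · 0.112 / 0.00169 = 3.689e+04.
Re > 4000 → turbulent. Relative roughness ε/D = 0.00068/0.112 = 0.00607. Haaland: 1/√f = -1.8 log₁₀[(0.00607/3.7)^1.11 + 6.9/3.689e+04] = -1.8 log₁₀[0.00081 + 0.000187] = 5.402, so f = 0.03427.
Darcy-Weisbach: ΔP = f(L/D)(ρV²/2) = 0.03427·(1050/0.112)·(1150·0.484²/2) = 0.03427·9375·134.7 = 4.327e+04 Pa.
Q = V·A = 0.484·0.009852 = 0.004768 m³/s.
Pumping power P = QΔP = 0.004768·4.327e+04 = 206.4 W = 206 W.

P ≈ 206 W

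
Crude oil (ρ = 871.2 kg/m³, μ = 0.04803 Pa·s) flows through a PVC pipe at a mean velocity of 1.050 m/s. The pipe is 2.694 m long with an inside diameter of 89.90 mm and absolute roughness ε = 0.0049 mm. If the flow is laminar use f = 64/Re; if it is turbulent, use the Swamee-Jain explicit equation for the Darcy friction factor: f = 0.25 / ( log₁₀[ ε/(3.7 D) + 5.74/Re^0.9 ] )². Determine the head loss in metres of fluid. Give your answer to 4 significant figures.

Reynolds number Re = ρVD/μ = 871.2 · 1.05 · 0.0899 / 0.048 = 1712.
Re < 2300 → laminar flow, so f = 64/Re = 64/1712 = 0.03738 (the turbulent correlation is not needed).
Darcy-Weisbach: ΔP = f(L/D)(ρV²/2) = 0.03738·(2.694/0.0899)·(871.2·1.05²/2) = 0.03738·29.97·480.2 = 537.9 Pa.
Head loss h_f = ΔP/(ρg) = 537.9/(871.2·9.81) = 0.06294 m.

h_f ≈ 0.06294 m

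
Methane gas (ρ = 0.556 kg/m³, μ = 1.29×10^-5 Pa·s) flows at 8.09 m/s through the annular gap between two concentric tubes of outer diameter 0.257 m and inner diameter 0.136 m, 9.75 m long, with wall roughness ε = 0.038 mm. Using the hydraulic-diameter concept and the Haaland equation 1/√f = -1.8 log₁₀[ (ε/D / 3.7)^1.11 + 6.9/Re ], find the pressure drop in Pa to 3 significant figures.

ΔP ≈ 32.8 Pa

Hydraulic diameter D_h = 4A/P = D_o - D_i = 0.257 - 0.136 = 0.121 m.
Re = ρVD_h/μ = 0.556·8.09·0.121/1.29e-05 = 4.219e+04.
ε/D_h = 3.8e-05/0.121 = 0.000314; Haaland gives 1/√f = -1.8 log₁₀[3.03e-05+0.000164] = 6.683, so f = 0.02239.
ΔP = f(L/D_h)(ρV²/2) = 0.02239·9.75/0.121·18.19 = 32.83 Pa.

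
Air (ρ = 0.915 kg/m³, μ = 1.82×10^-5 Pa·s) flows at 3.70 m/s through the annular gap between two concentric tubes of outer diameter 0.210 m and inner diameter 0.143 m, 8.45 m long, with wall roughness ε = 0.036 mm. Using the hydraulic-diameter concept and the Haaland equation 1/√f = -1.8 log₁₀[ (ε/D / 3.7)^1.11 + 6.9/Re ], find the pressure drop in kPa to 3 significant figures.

ΔP ≈ 0.0236 kPa

Hydraulic diameter D_h = 4A/P = D_o - D_i = 0.21 - 0.143 = 0.067 m.
Re = ρVD_h/μ = 0.915·3.7·0.067/1.82e-05 = 1.246e+04.
ε/D_h = 3.6e-05/0.067 = 0.000537; Haaland gives 1/√f = -1.8 log₁₀[5.49e-05+0.000554] = 5.788, so f = 0.02985.
ΔP = f(L/D_h)(ρV²/2) = 0.02985·8.45/0.067·6.263 = 23.58 Pa.
ΔP = 0.0236 kPa.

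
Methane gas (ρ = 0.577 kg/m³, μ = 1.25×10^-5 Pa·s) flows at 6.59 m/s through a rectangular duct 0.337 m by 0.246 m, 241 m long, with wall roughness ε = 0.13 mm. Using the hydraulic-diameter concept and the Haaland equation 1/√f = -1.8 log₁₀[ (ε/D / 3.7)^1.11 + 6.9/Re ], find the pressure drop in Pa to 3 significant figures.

ΔP ≈ 215 Pa

Hydraulic diameter D_h = 4A/P = 4·(0.337·0.246)/(2·(0.337+0.246)) = 0.3316/1.166 = 0.2844 m.
Re = ρVD_h/μ = 0.577·6.59·0.2844/1.25e-05 = 8.651e+04.
ε/D_h = 0.00013/0.2844 = 0.000457; Haaland gives 1/√f = -1.8 log₁₀[4.59e-05+7.98e-05] = 7.021, so f = 0.02028.
ΔP = f(L/D_h)(ρV²/2) = 0.02028·241/0.2844·12.53 = 215.4 Pa.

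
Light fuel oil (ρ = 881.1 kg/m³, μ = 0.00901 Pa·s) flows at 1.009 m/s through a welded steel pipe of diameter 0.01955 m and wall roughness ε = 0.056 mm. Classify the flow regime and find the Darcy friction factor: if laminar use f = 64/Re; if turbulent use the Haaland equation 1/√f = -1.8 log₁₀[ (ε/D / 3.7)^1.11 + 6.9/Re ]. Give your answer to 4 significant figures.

Re = ρVD/μ = 881.1·1.009·0.01955/0.00901 = 1929.
Re < 2300 → laminar, so f = 64/Re = 0.03318 (roughness is irrelevant in laminar flow).

f ≈ 0.03318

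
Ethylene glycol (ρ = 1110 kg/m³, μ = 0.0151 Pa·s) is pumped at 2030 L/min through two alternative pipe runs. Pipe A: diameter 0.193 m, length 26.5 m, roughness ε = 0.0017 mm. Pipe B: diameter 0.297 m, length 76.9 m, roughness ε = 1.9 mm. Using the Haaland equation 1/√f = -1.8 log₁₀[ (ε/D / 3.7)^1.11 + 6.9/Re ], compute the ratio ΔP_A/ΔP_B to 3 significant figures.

Pipe A: V = Q/A = 0.03383/0.02926 = 1.156 m/s; Re = 1.641e+04; ε/D = 8.81e-06; Haaland → f = 0.02709; ΔP_A = f(L/D)(ρV²/2) = 2761 Pa.
Pipe B: V = Q/A = 0.03383/0.06928 = 0.4884 m/s; Re = 1.066e+04; ε/D = 0.0064; Haaland → f = 0.03875; ΔP_B = f(L/D)(ρV²/2) = 1328 Pa.
ΔP_A/ΔP_B = 2761/1328 = 2.08.

ΔP_A/ΔP_B ≈ 2.08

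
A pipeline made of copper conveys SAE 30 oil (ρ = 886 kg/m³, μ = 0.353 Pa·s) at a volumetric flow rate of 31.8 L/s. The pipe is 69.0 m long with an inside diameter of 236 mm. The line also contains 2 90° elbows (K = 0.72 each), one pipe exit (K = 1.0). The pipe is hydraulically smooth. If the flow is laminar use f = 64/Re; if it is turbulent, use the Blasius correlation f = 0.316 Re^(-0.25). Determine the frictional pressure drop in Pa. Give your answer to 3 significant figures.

Q = 31.8 L/s = 31.8/1000 = 0.0318 m³/s.
Cross-sectional area A = πD²/4 = π(0.236)²/4 = 0.04374 m²; mean velocity V = Q/A = 0.0318/0.04374 = 0.727 m/s.
Reynolds number Re = ρVD/μ = 886 · 0.727 · 0.236 / 0.353 = 430.6.
Re < 2300 → laminar flow, so f = 64/Re = 64/430.6 = 0.1486 (the turbulent correlation is not needed).
Total minor-loss coefficient ΣK = 2·0.72 + 1·1 = 2.44.
ΔP = [f·L/D + ΣK]·(ρV²/2) = [0.1486·69/0.236 + 2.44]·(886·0.727²/2) = [43.45 + 2.44]·234.1 = 1.074e+04 Pa.

ΔP ≈ 10700 Pa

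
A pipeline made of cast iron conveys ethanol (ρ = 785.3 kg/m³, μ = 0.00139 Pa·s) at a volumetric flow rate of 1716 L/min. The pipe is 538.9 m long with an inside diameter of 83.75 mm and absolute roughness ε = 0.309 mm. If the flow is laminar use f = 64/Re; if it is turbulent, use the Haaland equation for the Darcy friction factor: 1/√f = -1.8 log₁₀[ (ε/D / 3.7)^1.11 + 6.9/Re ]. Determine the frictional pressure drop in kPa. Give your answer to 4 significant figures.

Q = 1716 L/min = 1716/60000 = 0.0286 m³/s.
Cross-sectional area A = πD²/4 = π(0.08375)²/4 = 0.005509 m²; mean velocity V = Q/A = 0.0286/0.005509 = 5.192 m/s.
Reynolds number Re = ρVD/μ = 785.3 · 5.192 · 0.08375 / 0.00139 = 2.456e+05.
Re > 4000 → turbulent. Relative roughness ε/D = 0.000309/0.08375 = 0.00369. Haaland: 1/√f = -1.8 log₁₀[(0.00369/3.7)^1.11 + 6.9/2.456e+05] = -1.8 log₁₀[0.000466 + 2.81e-05] = 5.951, so f = 0.02824.
Darcy-Weisbach: ΔP = f(L/D)(ρV²/2) = 0.02824·(538.9/0.08375)·(785.3·5.192²/2) = 0.02824·6435·1.058e+04 = 1.923e+06 Pa.
ΔP = 1.923e+06 Pa = 1923 kPa.

ΔP ≈ 1923 kPa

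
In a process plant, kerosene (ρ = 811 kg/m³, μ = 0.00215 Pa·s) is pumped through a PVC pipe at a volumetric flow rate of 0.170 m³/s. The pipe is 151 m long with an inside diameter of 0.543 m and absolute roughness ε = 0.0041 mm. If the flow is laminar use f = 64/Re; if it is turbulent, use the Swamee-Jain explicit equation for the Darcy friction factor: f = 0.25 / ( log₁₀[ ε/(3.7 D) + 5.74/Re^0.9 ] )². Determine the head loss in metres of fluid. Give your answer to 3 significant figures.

h_f ≈ 0.126 m

Cross-sectional area A = πD²/4 = π(0.543)²/4 = 0.2316 m²; mean velocity V = Q/A = 0.17/0.2316 = 0.7341 m/s.
Reynolds number Re = ρVD/μ = 811 · 0.7341 · 0.543 / 0.00215 = 1.504e+05.
Re > 4000 → turbulent. Relative roughness ε/D = 4.1e-06/0.543 = 7.55e-06. Swamee-Jain: f = 0.25/(log₁₀[7.55e-06/3.7 + 5.74/1.504e+05^0.9])² = 0.25/(log₁₀[2.04e-06 + 0.000126])² = 0.25/(-3.894)² = 0.01649.
Darcy-Weisbach: ΔP = f(L/D)(ρV²/2) = 0.01649·(151/0.543)·(811·0.7341²/2) = 0.01649·278.1·218.5 = 1002 Pa.
Head loss h_f = ΔP/(ρg) = 1002/(811·9.81) = 0.126 m.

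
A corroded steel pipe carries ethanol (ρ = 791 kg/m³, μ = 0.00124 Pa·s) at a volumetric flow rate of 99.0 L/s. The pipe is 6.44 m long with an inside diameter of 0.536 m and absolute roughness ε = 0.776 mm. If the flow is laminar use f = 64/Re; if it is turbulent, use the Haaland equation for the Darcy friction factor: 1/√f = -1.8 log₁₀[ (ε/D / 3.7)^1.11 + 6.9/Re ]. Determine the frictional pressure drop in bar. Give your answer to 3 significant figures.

ΔP ≈ 2.09×10^-4 bar

Q = 99.0 L/s = 99.0/1000 = 0.099 m³/s.
Cross-sectional area A = πD²/4 = π(0.536)²/4 = 0.2256 m²; mean velocity V = Q/A = 0.099/0.2256 = 0.4387 m/s.
Reynolds number Re = ρVD/μ = 791 · 0.4387 · 0.536 / 0.00124 = 1.5e+05.
Re > 4000 → turbulent. Relative roughness ε/D = 0.000776/0.536 = 0.00145. Haaland: 1/√f = -1.8 log₁₀[(0.00145/3.7)^1.11 + 6.9/1.5e+05] = -1.8 log₁₀[0.000165 + 4.6e-05] = 6.616, so f = 0.02285.
Darcy-Weisbach: ΔP = f(L/D)(ρV²/2) = 0.02285·(6.44/0.536)·(791·0.4387²/2) = 0.02285·12.01·76.13 = 20.9 Pa.
ΔP = 20.9 Pa = 2.09×10^-4 bar.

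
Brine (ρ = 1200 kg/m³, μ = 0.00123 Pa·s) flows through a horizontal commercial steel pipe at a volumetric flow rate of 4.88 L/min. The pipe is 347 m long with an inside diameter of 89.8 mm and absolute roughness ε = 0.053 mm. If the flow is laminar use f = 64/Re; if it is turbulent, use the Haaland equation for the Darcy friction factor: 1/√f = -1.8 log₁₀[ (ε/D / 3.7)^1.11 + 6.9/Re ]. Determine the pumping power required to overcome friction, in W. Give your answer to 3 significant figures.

Q = 4.88 L/min = 4.88/60000 = 8.133e-05 m³/s.
Cross-sectional area A = πD²/4 = π(0.0898)²/4 = 0.006333 m²; mean velocity V = Q/A = 8.133e-05/0.006333 = 0.01284 m/s.
Reynolds number Re = ρVD/μ = 1200 · 0.01284 · 0.0898 / 0.00123 = 1125.
Re < 2300 → laminar flow, so f = 64/Re = 64/1125 = 0.05689 (the turbulent correlation is not needed).
Darcy-Weisbach: ΔP = f(L/D)(ρV²/2) = 0.05689·(347/0.0898)·(1200·0.01284²/2) = 0.05689·3864·0.09895 = 21.75 Pa.
Pumping power P = QΔP = 8.133e-05·21.75 = 0.001769 W = 0.00177 W.

P ≈ 0.00177 W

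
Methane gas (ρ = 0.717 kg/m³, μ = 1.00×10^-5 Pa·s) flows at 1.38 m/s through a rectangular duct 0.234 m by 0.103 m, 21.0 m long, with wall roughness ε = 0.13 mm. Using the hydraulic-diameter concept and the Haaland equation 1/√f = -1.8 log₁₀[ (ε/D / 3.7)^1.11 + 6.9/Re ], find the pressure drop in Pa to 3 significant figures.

Hydraulic diameter D_h = 4A/P = 4·(0.234·0.103)/(2·(0.234+0.103)) = 0.09641/0.674 = 0.143 m.
Re = ρVD_h/μ = 0.717·1.38·0.143/1e-05 = 1.415e+04.
ε/D_h = 0.00013/0.143 = 0.000909; Haaland gives 1/√f = -1.8 log₁₀[9.85e-05+0.000488] = 5.818, so f = 0.02954.
ΔP = f(L/D_h)(ρV²/2) = 0.02954·21/0.143·0.6827 = 2.961 Pa.

ΔP ≈ 2.96 Pa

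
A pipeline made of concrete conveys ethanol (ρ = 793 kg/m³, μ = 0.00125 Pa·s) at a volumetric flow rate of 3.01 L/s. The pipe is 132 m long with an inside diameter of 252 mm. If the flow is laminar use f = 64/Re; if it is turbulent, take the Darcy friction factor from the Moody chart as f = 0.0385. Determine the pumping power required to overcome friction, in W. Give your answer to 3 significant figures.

P ≈ 0.0877 W

Q = 3.01 L/s = 3.01/1000 = 0.00301 m³/s.
Cross-sectional area A = πD²/4 = π(0.252)²/4 = 0.04988 m²; mean velocity V = Q/A = 0.00301/0.04988 = 0.06035 m/s.
Reynolds number Re = ρVD/μ = 793 · 0.06035 · 0.252 / 0.00125 = 9648.
Re > 4000 → turbulent; use the Moody-chart value f = 0.0385.
Darcy-Weisbach: ΔP = f(L/D)(ρV²/2) = 0.0385·(132/0.252)·(793·0.06035²/2) = 0.0385·523.8·1.444 = 29.12 Pa.
Pumping power P = QΔP = 0.00301·29.12 = 0.08766 W = 0.0877 W.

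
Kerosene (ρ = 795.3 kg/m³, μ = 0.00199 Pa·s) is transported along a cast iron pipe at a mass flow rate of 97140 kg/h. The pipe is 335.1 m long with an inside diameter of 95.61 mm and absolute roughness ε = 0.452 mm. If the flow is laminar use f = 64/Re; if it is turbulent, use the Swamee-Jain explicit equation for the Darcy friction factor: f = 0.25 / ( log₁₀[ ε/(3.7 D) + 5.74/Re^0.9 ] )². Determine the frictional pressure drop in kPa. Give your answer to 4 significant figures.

ΔP ≈ 952.1 kPa

ṁ = 97140 kg/h = 97140/3600 = 26.98 kg/s.
A = πD²/4 = π(0.09561)²/4 = 0.00718 m²; mean velocity V = ṁ/(ρA) = 26.98/(795.3 · 0.00718) = 4.726 m/s.
Reynolds number Re = ρVD/μ = 795.3 · 4.726 · 0.09561 / 0.00199 = 1.806e+05.
Re > 4000 → turbulent. Relative roughness ε/D = 0.000452/0.09561 = 0.00473. Swamee-Jain: f = 0.25/(log₁₀[0.00473/3.7 + 5.74/1.806e+05^0.9])² = 0.25/(log₁₀[0.00128 + 0.000107])² = 0.25/(-2.859)² = 0.03059.
Darcy-Weisbach: ΔP = f(L/D)(ρV²/2) = 0.03059·(335.1/0.09561)·(795.3·4.726²/2) = 0.03059·3505·8880 = 9.521e+05 Pa.
ΔP = 9.521e+05 Pa = 952.1 kPa.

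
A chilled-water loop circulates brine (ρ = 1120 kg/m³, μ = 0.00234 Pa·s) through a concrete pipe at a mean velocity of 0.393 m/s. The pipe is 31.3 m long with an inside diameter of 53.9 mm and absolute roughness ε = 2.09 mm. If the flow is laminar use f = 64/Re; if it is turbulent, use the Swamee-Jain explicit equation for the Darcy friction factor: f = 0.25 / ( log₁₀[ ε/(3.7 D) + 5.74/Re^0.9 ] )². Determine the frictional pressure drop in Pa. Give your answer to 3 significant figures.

Reynolds number Re = ρVD/μ = 1120 · 0.393 · 0.0539 / 0.00234 = 1.014e+04.
Re > 4000 → turbulent. Relative roughness ε/D = 0.00209/0.0539 = 0.0388. Swamee-Jain: f = 0.25/(log₁₀[0.0388/3.7 + 5.74/1.014e+04^0.9])² = 0.25/(log₁₀[0.0105 + 0.00142])² = 0.25/(-1.924)² = 0.06751.
Darcy-Weisbach: ΔP = f(L/D)(ρV²/2) = 0.06751·(31.3/0.0539)·(1120·0.393²/2) = 0.06751·580.7·86.49 = 3391 Pa.

ΔP ≈ 3390 Pa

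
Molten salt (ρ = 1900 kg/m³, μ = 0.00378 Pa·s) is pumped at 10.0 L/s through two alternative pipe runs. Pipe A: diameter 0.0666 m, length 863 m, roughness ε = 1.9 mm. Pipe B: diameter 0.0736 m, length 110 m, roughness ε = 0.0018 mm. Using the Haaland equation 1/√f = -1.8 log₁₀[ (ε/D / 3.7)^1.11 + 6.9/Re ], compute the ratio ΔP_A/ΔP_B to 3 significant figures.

ΔP_A/ΔP_B ≈ 39.6

Pipe A: V = Q/A = 0.01/0.003484 = 2.871 m/s; Re = 9.609e+04; ε/D = 0.0285; Haaland → f = 0.05644; ΔP_A = f(L/D)(ρV²/2) = 5.725e+06 Pa.
Pipe B: V = Q/A = 0.01/0.004254 = 2.35 m/s; Re = 8.695e+04; ε/D = 2.45e-05; Haaland → f = 0.01844; ΔP_B = f(L/D)(ρV²/2) = 1.447e+05 Pa.
ΔP_A/ΔP_B = 5.725e+06/1.447e+05 = 39.6.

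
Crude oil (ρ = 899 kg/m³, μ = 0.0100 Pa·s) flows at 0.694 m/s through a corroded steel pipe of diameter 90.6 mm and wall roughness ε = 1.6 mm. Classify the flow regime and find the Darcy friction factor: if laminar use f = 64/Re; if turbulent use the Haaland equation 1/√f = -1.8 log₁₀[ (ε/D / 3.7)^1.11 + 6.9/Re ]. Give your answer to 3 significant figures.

f ≈ 0.0530

Re = ρVD/μ = 899·0.694·0.0906/0.01 = 5653.
Re > 4000 → turbulent. ε/D = 0.0016/0.0906 = 0.0177; Haaland: 1/√f = -1.8 log₁₀[0.00265 + 0.00122] = 4.342, so f = 0.05305.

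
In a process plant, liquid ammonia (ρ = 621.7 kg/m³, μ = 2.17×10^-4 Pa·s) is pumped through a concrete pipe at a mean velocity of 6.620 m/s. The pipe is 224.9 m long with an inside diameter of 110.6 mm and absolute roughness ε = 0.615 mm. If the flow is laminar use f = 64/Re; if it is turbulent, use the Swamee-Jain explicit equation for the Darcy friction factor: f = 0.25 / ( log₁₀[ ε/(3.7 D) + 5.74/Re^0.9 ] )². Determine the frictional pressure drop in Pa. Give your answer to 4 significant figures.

Reynolds number Re = ρVD/μ = 621.7 · 6.62 · 0.1106 / 0.000217 = 2.098e+06.
Re > 4000 → turbulent. Relative roughness ε/D = 0.000615/0.1106 = 0.00556. Swamee-Jain: f = 0.25/(log₁₀[0.00556/3.7 + 5.74/2.098e+06^0.9])² = 0.25/(log₁₀[0.0015 + 1.17e-05])² = 0.25/(-2.82)² = 0.03144.
Darcy-Weisbach: ΔP = f(L/D)(ρV²/2) = 0.03144·(224.9/0.1106)·(621.7·6.62²/2) = 0.03144·2033·1.362e+04 = 8.71e+05 Pa.

ΔP ≈ 871000 Pa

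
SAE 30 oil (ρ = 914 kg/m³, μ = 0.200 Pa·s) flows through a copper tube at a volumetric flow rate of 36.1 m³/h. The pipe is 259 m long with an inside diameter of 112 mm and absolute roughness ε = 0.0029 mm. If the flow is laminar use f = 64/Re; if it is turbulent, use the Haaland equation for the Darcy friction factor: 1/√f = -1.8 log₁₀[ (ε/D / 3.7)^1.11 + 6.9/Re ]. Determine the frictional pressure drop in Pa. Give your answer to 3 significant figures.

Q = 36.1 m³/h = 36.1/3600 = 0.01003 m³/s.
Cross-sectional area A = πD²/4 = π(0.112)²/4 = 0.009852 m²; mean velocity V = Q/A = 0.01003/0.009852 = 1.018 m/s.
Reynolds number Re = ρVD/μ = 914 · 1.018 · 0.112 / 0.2 = 521.
Re < 2300 → laminar flow, so f = 64/Re = 64/521 = 0.1228 (the turbulent correlation is not needed).
Darcy-Weisbach: ΔP = f(L/D)(ρV²/2) = 0.1228·(259/0.112)·(914·1.018²/2) = 0.1228·2312·473.4 = 1.345e+05 Pa.

ΔP ≈ 135000 Pa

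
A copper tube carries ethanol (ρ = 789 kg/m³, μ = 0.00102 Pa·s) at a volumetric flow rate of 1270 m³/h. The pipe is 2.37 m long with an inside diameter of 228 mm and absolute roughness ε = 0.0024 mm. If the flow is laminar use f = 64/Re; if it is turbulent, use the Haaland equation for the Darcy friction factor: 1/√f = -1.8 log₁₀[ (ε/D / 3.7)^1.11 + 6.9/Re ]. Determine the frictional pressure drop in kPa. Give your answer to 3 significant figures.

ΔP ≈ 3.39 kPa

Q = 1270 m³/h = 1270/3600 = 0.3528 m³/s.
Cross-sectional area A = πD²/4 = π(0.228)²/4 = 0.04083 m²; mean velocity V = Q/A = 0.3528/0.04083 = 8.641 m/s.
Reynolds number Re = ρVD/μ = 789 · 8.641 · 0.228 / 0.00102 = 1.524e+06.
Re > 4000 → turbulent. Relative roughness ε/D = 2.4e-06/0.228 = 1.05e-05. Haaland: 1/√f = -1.8 log₁₀[(1.05e-05/3.7)^1.11 + 6.9/1.524e+06] = -1.8 log₁₀[6.98e-07 + 4.53e-06] = 9.507, so f = 0.01106.
Darcy-Weisbach: ΔP = f(L/D)(ρV²/2) = 0.01106·(2.37/0.228)·(789·8.641²/2) = 0.01106·10.39·2.945e+04 = 3387 Pa.
ΔP = 3387 Pa = 3.39 kPa.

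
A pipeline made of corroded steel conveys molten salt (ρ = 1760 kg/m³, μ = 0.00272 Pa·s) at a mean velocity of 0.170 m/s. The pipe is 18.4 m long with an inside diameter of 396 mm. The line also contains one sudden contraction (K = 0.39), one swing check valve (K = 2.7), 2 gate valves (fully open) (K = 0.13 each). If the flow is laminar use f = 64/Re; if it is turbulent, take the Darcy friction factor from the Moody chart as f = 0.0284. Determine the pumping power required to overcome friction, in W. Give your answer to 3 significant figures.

Reynolds number Re = ρVD/μ = 1760 · 0.17 · 0.396 / 0.00272 = 4.356e+04.
Re > 4000 → turbulent; use the Moody-chart value f = 0.0284.
Total minor-loss coefficient ΣK = 1·0.39 + 1·2.7 + 2·0.13 = 3.35.
ΔP = [f·L/D + ΣK]·(ρV²/2) = [0.0284·18.4/0.396 + 3.35]·(1760·0.17²/2) = [1.32 + 3.35]·25.43 = 118.8 Pa.
Q = V·A = 0.17·0.1232 = 0.02094 m³/s.
Pumping power P = QΔP = 0.02094·118.8 = 2.487 W = 2.49 W.

P ≈ 2.49 W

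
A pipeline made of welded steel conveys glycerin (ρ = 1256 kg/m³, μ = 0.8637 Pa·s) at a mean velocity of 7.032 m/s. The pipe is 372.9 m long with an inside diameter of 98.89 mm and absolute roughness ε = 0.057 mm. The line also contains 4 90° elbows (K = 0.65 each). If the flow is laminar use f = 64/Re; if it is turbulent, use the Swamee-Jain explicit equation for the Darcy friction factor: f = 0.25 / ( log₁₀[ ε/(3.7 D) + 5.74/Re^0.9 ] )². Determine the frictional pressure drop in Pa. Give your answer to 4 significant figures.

Reynolds number Re = ρVD/μ = 1256 · 7.032 · 0.09889 / 0.864 = 1011.
Re < 2300 → laminar flow, so f = 64/Re = 64/1011 = 0.06329 (the turbulent correlation is not needed).
Total minor-loss coefficient ΣK = 4·0.65 = 2.6.
ΔP = [f·L/D + ΣK]·(ρV²/2) = [0.06329·372.9/0.09889 + 2.6]·(1256·7.032²/2) = [238.7 + 2.6]·3.105e+04 = 7.492e+06 Pa.

ΔP ≈ 7492000 Pa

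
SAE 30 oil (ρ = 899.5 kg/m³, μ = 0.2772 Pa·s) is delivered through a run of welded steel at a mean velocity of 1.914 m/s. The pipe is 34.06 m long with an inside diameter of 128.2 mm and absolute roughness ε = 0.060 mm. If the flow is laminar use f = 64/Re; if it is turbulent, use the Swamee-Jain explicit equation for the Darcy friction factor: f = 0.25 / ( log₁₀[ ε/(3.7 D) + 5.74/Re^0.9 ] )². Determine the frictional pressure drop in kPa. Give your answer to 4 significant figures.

ΔP ≈ 35.18 kPa

Reynolds number Re = ρVD/μ = 899.5 · 1.914 · 0.1282 / 0.277 = 796.2.
Re < 2300 → laminar flow, so f = 64/Re = 64/796.2 = 0.08038 (the turbulent correlation is not needed).
Darcy-Weisbach: ΔP = f(L/D)(ρV²/2) = 0.08038·(34.06/0.1282)·(899.5·1.914²/2) = 0.08038·265.7·1648 = 3.518e+04 Pa.
ΔP = 3.518e+04 Pa = 35.18 kPa.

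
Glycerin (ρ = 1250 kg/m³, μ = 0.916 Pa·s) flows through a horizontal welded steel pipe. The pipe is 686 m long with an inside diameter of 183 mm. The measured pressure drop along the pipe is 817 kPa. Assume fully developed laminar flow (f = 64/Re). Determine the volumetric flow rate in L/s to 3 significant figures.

Q ≈ 35.8 L/s

For laminar flow, f = 64/Re with Re = ρVD/μ, so Darcy-Weisbach reduces to ΔP = 32μLV/D². Solving for V: V = ΔP·D²/(32μL) = 8.17e+05·(0.183)²/(32·0.916·686) = 1.361 m/s.
Check: Re = ρVD/μ = 1250·1.361·0.183/0.916 = 339.8 < 2300, so the laminar assumption holds.
Q = V·A = 1.361·(π/4·0.183²) = 0.03579 m³/s = 35.8 L/s.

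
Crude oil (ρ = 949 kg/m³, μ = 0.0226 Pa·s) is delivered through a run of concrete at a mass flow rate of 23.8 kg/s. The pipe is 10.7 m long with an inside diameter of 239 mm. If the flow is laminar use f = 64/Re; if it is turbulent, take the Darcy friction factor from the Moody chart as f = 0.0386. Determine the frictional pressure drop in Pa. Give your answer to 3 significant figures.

ΔP ≈ 256 Pa

A = πD²/4 = π(0.239)²/4 = 0.04486 m²; mean velocity V = ṁ/(ρA) = 23.8/(949 · 0.04486) = 0.559 m/s.
Reynolds number Re = ρVD/μ = 949 · 0.559 · 0.239 / 0.0226 = 5610.
Re > 4000 → turbulent; use the Moody-chart value f = 0.0386.
Darcy-Weisbach: ΔP = f(L/D)(ρV²/2) = 0.0386·(10.7/0.239)·(949·0.559²/2) = 0.0386·44.77·148.3 = 256.2 Pa.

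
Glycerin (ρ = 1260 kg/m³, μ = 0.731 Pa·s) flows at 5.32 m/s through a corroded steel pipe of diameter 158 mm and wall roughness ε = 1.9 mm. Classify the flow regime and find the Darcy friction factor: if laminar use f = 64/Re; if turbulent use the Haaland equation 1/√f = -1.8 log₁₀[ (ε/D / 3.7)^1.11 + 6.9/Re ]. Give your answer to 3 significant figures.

Re = ρVD/μ = 1260·5.32·0.158/0.731 = 1449.
Re < 2300 → laminar, so f = 64/Re = 0.04417 (roughness is irrelevant in laminar flow).

f ≈ 0.0442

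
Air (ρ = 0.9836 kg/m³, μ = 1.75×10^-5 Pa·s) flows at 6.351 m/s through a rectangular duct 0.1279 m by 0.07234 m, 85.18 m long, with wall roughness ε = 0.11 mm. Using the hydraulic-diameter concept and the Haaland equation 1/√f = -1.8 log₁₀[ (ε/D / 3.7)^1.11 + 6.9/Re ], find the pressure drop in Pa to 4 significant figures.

ΔP ≈ 469.8 Pa

Hydraulic diameter D_h = 4A/P = 4·(0.1279·0.07234)/(2·(0.1279+0.07234)) = 0.03701/0.4005 = 0.09241 m.
Re = ρVD_h/μ = 0.9836·6.351·0.09241/1.75e-05 = 3.299e+04.
ε/D_h = 0.00011/0.09241 = 0.00119; Haaland gives 1/√f = -1.8 log₁₀[0.000133+0.000209] = 6.239, so f = 0.02569.
ΔP = f(L/D_h)(ρV²/2) = 0.02569·85.18/0.09241·19.84 = 469.8 Pa.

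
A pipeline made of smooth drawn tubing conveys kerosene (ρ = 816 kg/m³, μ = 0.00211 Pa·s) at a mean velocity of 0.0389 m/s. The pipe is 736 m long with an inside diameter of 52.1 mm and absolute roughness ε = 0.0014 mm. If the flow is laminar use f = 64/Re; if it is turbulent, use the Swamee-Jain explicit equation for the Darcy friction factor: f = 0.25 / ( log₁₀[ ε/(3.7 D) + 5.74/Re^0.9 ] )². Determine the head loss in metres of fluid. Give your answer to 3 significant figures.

Reynolds number Re = ρVD/μ = 816 · 0.0389 · 0.0521 / 0.00211 = 783.8.
Re < 2300 → laminar flow, so f = 64/Re = 64/783.8 = 0.08166 (the turbulent correlation is not needed).
Darcy-Weisbach: ΔP = f(L/D)(ρV²/2) = 0.08166·(736/0.0521)·(816·0.0389²/2) = 0.08166·1.413e+04·0.6174 = 712.2 Pa.
Head loss h_f = ΔP/(ρg) = 712.2/(816·9.81) = 0.0890 m.

h_f ≈ 0.0890 m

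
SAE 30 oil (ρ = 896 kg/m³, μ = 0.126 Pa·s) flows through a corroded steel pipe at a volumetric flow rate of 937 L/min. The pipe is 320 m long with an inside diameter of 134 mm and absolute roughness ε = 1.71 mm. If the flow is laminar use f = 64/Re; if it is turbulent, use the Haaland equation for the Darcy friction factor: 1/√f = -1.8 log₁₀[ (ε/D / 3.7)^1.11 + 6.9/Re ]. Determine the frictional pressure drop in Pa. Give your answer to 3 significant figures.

ΔP ≈ 79600 Pa

Q = 937 L/min = 937/60000 = 0.01562 m³/s.
Cross-sectional area A = πD²/4 = π(0.134)²/4 = 0.0141 m²; mean velocity V = Q/A = 0.01562/0.0141 = 1.107 m/s.
Reynolds number Re = ρVD/μ = 896 · 1.107 · 0.134 / 0.126 = 1055.
Re < 2300 → laminar flow, so f = 64/Re = 64/1055 = 0.06065 (the turbulent correlation is not needed).
Darcy-Weisbach: ΔP = f(L/D)(ρV²/2) = 0.06065·(320/0.134)·(896·1.107²/2) = 0.06065·2388·549.4 = 7.957e+04 Pa.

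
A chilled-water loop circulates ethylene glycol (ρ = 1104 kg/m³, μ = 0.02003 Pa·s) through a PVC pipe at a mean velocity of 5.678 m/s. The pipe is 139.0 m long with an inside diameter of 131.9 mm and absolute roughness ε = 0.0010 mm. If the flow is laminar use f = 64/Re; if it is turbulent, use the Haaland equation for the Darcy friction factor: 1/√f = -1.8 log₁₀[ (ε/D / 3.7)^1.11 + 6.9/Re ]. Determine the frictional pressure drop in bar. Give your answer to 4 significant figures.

Reynolds number Re = ρVD/μ = 1104 · 5.678 · 0.1319 / 0.02 = 4.128e+04.
Re > 4000 → turbulent. Relative roughness ε/D = 1e-06/0.1319 = 7.58e-06. Haaland: 1/√f = -1.8 log₁₀[(7.58e-06/3.7)^1.11 + 6.9/4.128e+04] = -1.8 log₁₀[4.85e-07 + 0.000167] = 6.796, so f = 0.02165.
Darcy-Weisbach: ΔP = f(L/D)(ρV²/2) = 0.02165·(139/0.1319)·(1104·5.678²/2) = 0.02165·1054·1.78e+04 = 4.06e+05 Pa.
ΔP = 4.06e+05 Pa = 4.060 bar.

ΔP ≈ 4.060 bar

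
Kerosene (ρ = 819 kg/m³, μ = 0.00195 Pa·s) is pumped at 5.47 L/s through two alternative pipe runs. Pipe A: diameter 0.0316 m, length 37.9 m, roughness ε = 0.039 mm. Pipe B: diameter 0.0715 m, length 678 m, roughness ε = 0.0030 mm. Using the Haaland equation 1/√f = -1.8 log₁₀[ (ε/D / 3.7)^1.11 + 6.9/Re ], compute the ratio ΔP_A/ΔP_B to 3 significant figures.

ΔP_A/ΔP_B ≈ 3.48

Pipe A: V = Q/A = 0.00547/0.0007843 = 6.975 m/s; Re = 9.257e+04; ε/D = 0.00123; Haaland → f = 0.02289; ΔP_A = f(L/D)(ρV²/2) = 5.469e+05 Pa.
Pipe B: V = Q/A = 0.00547/0.004015 = 1.362 m/s; Re = 4.091e+04; ε/D = 4.2e-05; Haaland → f = 0.02178; ΔP_B = f(L/D)(ρV²/2) = 1.569e+05 Pa.
ΔP_A/ΔP_B = 5.469e+05/1.569e+05 = 3.48.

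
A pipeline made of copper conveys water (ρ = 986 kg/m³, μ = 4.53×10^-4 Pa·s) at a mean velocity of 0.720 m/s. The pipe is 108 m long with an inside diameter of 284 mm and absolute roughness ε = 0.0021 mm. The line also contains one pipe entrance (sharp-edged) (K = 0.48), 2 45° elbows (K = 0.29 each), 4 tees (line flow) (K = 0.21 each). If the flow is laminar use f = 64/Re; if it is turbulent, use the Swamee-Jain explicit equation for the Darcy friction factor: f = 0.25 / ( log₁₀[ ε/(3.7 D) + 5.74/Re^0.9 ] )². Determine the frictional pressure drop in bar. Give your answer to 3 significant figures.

ΔP ≈ 0.0180 bar

Reynolds number Re = ρVD/μ = 986 · 0.72 · 0.284 / 0.000453 = 4.451e+05.
Re > 4000 → turbulent. Relative roughness ε/D = 2.1e-06/0.284 = 7.39e-06. Swamee-Jain: f = 0.25/(log₁₀[7.39e-06/3.7 + 5.74/4.451e+05^0.9])² = 0.25/(log₁₀[2e-06 + 4.74e-05])² = 0.25/(-4.307)² = 0.01348.
Total minor-loss coefficient ΣK = 1·0.48 + 2·0.29 + 4·0.21 = 1.9.
ΔP = [f·L/D + ΣK]·(ρV²/2) = [0.01348·108/0.284 + 1.9]·(986·0.72²/2) = [5.126 + 1.9]·255.6 = 1796 Pa.
ΔP = 1796 Pa = 0.0180 bar.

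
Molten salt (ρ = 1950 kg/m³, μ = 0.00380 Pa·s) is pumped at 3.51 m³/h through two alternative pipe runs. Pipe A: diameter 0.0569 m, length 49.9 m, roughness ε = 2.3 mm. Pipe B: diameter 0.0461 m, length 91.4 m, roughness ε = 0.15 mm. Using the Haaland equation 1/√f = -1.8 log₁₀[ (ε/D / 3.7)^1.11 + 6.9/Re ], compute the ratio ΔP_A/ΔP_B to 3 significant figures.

ΔP_A/ΔP_B ≈ 0.386

Pipe A: V = Q/A = 0.000975/0.002543 = 0.3834 m/s; Re = 1.12e+04; ε/D = 0.0404; Haaland → f = 0.06747; ΔP_A = f(L/D)(ρV²/2) = 8481 Pa.
Pipe B: V = Q/A = 0.000975/0.001669 = 0.5841 m/s; Re = 1.382e+04; ε/D = 0.00325; Haaland → f = 0.03332; ΔP_B = f(L/D)(ρV²/2) = 2.198e+04 Pa.
ΔP_A/ΔP_B = 8481/2.198e+04 = 0.386.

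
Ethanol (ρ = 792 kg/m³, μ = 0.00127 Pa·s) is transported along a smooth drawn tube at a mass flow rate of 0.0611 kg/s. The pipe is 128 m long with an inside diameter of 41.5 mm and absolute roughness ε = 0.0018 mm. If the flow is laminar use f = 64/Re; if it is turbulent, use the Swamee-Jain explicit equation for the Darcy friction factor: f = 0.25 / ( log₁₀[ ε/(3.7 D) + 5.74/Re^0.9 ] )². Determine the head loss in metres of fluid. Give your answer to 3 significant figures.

h_f ≈ 0.0222 m

A = πD²/4 = π(0.0415)²/4 = 0.001353 m²; mean velocity V = ṁ/(ρA) = 0.0611/(792 · 0.001353) = 0.05703 m/s.
Reynolds number Re = ρVD/μ = 792 · 0.05703 · 0.0415 / 0.00127 = 1476.
Re < 2300 → laminar flow, so f = 64/Re = 64/1476 = 0.04336 (the turbulent correlation is not needed).
Darcy-Weisbach: ΔP = f(L/D)(ρV²/2) = 0.04336·(128/0.0415)·(792·0.05703²/2) = 0.04336·3084·1.288 = 172.3 Pa.
Head loss h_f = ΔP/(ρg) = 172.3/(792·9.81) = 0.0222 m.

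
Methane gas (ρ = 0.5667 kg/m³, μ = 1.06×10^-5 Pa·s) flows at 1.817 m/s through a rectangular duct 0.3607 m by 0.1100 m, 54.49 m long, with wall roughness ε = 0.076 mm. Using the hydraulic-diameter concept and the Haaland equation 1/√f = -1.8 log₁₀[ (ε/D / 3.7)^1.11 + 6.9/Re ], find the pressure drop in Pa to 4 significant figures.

Hydraulic diameter D_h = 4A/P = 4·(0.3607·0.11)/(2·(0.3607+0.11)) = 0.1587/0.9414 = 0.1686 m.
Re = ρVD_h/μ = 0.5667·1.817·0.1686/1.06e-05 = 1.638e+04.
ε/D_h = 7.6e-05/0.1686 = 0.000451; Haaland gives 1/√f = -1.8 log₁₀[4.52e-05+0.000421] = 5.996, so f = 0.02781.
ΔP = f(L/D_h)(ρV²/2) = 0.02781·54.49/0.1686·0.9355 = 8.41 Pa.

ΔP ≈ 8.410 Pa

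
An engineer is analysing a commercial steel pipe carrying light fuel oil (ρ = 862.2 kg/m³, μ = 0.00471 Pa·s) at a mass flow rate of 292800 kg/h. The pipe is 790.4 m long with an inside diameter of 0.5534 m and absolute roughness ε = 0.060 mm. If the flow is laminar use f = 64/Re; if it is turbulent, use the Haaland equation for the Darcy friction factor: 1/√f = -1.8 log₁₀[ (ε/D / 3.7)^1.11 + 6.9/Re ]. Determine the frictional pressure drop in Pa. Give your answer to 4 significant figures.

ṁ = 292800 kg/h = 292800/3600 = 81.33 kg/s.
A = πD²/4 = π(0.5534)²/4 = 0.2405 m²; mean velocity V = ṁ/(ρA) = 81.33/(862.2 · 0.2405) = 0.3922 m/s.
Reynolds number Re = ρVD/μ = 862.2 · 0.3922 · 0.5534 / 0.00471 = 3.973e+04.
Re > 4000 → turbulent. Relative roughness ε/D = 6e-05/0.5534 = 0.000108. Haaland: 1/√f = -1.8 log₁₀[(0.000108/3.7)^1.11 + 6.9/3.973e+04] = -1.8 log₁₀[9.3e-06 + 0.000174] = 6.728, so f = 0.02209.
Darcy-Weisbach: ΔP = f(L/D)(ρV²/2) = 0.02209·(790.4/0.5534)·(862.2·0.3922²/2) = 0.02209·1428·66.31 = 2092 Pa.

ΔP ≈ 2092 Pa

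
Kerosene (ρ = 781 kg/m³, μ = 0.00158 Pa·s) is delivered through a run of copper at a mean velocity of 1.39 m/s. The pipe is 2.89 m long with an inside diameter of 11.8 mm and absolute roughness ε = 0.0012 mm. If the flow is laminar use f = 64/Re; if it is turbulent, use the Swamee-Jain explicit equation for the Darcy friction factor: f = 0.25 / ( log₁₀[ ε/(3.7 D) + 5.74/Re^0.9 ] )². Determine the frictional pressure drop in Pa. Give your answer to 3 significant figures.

ΔP ≈ 6100 Pa

Reynolds number Re = ρVD/μ = 781 · 1.39 · 0.0118 / 0.00158 = 8108.
Re > 4000 → turbulent. Relative roughness ε/D = 1.2e-06/0.0118 = 0.000102. Swamee-Jain: f = 0.25/(log₁₀[0.000102/3.7 + 5.74/8108^0.9])² = 0.25/(log₁₀[2.75e-05 + 0.00174])² = 0.25/(-2.752)² = 0.033.
Darcy-Weisbach: ΔP = f(L/D)(ρV²/2) = 0.033·(2.89/0.0118)·(781·1.39²/2) = 0.033·244.9·754.5 = 6098 Pa.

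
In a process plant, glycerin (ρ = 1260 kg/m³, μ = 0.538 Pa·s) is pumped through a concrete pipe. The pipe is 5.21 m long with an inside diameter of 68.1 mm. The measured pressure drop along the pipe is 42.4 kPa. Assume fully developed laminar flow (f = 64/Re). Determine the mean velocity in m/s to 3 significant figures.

For laminar flow, f = 64/Re with Re = ρVD/μ, so Darcy-Weisbach reduces to ΔP = 32μLV/D². Solving for V: V = ΔP·D²/(32μL) = 4.24e+04·(0.0681)²/(32·0.538·5.21) = 2.192 m/s.
Check: Re = ρVD/μ = 1260·2.192·0.0681/0.538 = 349.6 < 2300, so the laminar assumption holds.

V ≈ 2.19 m/s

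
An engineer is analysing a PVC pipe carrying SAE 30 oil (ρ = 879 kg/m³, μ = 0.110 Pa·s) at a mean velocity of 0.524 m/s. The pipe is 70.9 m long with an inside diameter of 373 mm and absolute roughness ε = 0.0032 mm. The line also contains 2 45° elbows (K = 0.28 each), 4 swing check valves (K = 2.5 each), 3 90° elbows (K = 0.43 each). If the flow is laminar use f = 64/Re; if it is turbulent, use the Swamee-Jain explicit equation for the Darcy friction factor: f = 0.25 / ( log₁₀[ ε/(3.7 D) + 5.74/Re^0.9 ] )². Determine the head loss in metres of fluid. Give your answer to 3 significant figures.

Reynolds number Re = ρVD/μ = 879 · 0.524 · 0.373 / 0.11 = 1562.
Re < 2300 → laminar flow, so f = 64/Re = 64/1562 = 0.04098 (the turbulent correlation is not needed).
Total minor-loss coefficient ΣK = 2·0.28 + 4·2.5 + 3·0.43 = 11.9.
ΔP = [f·L/D + ΣK]·(ρV²/2) = [0.04098·70.9/0.373 + 11.9]·(879·0.524²/2) = [7.789 + 11.9]·120.7 = 2370 Pa.
Head loss h_f = ΔP/(ρg) = 2370/(879·9.81) = 0.275 m.

h_f ≈ 0.275 m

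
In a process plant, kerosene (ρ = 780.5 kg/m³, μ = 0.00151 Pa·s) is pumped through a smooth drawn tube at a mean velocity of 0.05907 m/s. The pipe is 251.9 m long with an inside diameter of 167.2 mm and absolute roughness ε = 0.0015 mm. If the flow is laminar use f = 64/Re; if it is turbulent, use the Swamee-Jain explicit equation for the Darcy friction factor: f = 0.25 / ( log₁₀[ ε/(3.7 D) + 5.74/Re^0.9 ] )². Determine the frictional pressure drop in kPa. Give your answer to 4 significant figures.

ΔP ≈ 0.07718 kPa

Reynolds number Re = ρVD/μ = 780.5 · 0.05907 · 0.1672 / 0.00151 = 5105.
Re > 4000 → turbulent. Relative roughness ε/D = 1.5e-06/0.1672 = 8.97e-06. Swamee-Jain: f = 0.25/(log₁₀[8.97e-06/3.7 + 5.74/5105^0.9])² = 0.25/(log₁₀[2.42e-06 + 0.00264])² = 0.25/(-2.578)² = 0.03762.
Darcy-Weisbach: ΔP = f(L/D)(ρV²/2) = 0.03762·(251.9/0.1672)·(780.5·0.05907²/2) = 0.03762·1507·1.362 = 77.18 Pa.
ΔP = 77.18 Pa = 0.07718 kPa.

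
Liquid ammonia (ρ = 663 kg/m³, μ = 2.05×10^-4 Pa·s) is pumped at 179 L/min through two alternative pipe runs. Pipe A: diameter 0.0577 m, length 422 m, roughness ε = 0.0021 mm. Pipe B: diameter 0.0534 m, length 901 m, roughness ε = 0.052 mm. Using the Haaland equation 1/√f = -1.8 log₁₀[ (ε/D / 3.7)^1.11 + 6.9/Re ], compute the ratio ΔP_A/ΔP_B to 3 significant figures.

ΔP_A/ΔP_B ≈ 0.240

Pipe A: V = Q/A = 0.002983/0.002615 = 1.141 m/s; Re = 2.129e+05; ε/D = 3.64e-05; Haaland → f = 0.01556; ΔP_A = f(L/D)(ρV²/2) = 4.911e+04 Pa.
Pipe B: V = Q/A = 0.002983/0.00224 = 1.332 m/s; Re = 2.301e+05; ε/D = 0.000974; Haaland → f = 0.02066; ΔP_B = f(L/D)(ρV²/2) = 2.05e+05 Pa.
ΔP_A/ΔP_B = 4.911e+04/2.05e+05 = 0.240.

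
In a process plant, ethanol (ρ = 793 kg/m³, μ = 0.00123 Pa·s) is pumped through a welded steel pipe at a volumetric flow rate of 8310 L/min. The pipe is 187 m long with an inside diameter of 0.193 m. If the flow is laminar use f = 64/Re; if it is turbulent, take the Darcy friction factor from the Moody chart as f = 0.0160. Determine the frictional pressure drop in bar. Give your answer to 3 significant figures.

Q = 8310 L/min = 8310/60000 = 0.1385 m³/s.
Cross-sectional area A = πD²/4 = π(0.193)²/4 = 0.02926 m²; mean velocity V = Q/A = 0.1385/0.02926 = 4.734 m/s.
Reynolds number Re = ρVD/μ = 793 · 4.734 · 0.193 / 0.00123 = 5.891e+05.
Re > 4000 → turbulent; use the Moody-chart value f = 0.0160.
Darcy-Weisbach: ΔP = f(L/D)(ρV²/2) = 0.016·(187/0.193)·(793·4.734²/2) = 0.016·968.9·8887 = 1.378e+05 Pa.
ΔP = 1.378e+05 Pa = 1.38 bar.

ΔP ≈ 1.38 bar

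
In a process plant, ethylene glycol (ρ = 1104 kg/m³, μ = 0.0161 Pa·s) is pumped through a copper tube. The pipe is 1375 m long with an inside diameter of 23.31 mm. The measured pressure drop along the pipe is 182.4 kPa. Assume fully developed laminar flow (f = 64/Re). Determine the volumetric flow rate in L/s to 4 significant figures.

For laminar flow, f = 64/Re with Re = ρVD/μ, so Darcy-Weisbach reduces to ΔP = 32μLV/D². Solving for V: V = ΔP·D²/(32μL) = 1.824e+05·(0.02331)²/(32·0.0161·1375) = 0.1399 m/s.
Check: Re = ρVD/μ = 1104·0.1399·0.02331/0.0161 = 223.6 < 2300, so the laminar assumption holds.
Q = V·A = 0.1399·(π/4·0.02331²) = 5.97e-05 m³/s = 0.05970 L/s.

Q ≈ 0.05970 L/s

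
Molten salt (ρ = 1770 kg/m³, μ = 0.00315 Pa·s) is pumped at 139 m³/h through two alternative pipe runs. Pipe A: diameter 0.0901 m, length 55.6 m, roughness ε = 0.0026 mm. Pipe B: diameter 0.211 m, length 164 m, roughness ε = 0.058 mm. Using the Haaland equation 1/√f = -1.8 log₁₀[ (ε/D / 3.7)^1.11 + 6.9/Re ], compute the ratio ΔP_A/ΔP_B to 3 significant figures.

ΔP_A/ΔP_B ≈ 18.9

Pipe A: V = Q/A = 0.03861/0.006376 = 6.056 m/s; Re = 3.066e+05; ε/D = 2.89e-05; Haaland → f = 0.01453; ΔP_A = f(L/D)(ρV²/2) = 2.911e+05 Pa.
Pipe B: V = Q/A = 0.03861/0.03497 = 1.104 m/s; Re = 1.309e+05; ε/D = 0.000275; Haaland → f = 0.01833; ΔP_B = f(L/D)(ρV²/2) = 1.537e+04 Pa.
ΔP_A/ΔP_B = 2.911e+05/1.537e+04 = 18.9.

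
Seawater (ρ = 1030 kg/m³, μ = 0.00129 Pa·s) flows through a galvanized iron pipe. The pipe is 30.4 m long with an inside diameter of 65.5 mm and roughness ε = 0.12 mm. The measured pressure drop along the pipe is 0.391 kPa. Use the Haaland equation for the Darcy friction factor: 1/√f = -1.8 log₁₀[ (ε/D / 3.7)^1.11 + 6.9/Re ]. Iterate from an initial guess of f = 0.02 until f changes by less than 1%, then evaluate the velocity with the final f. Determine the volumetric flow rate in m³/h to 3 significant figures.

Rearranging Darcy-Weisbach: V = √(2·ΔP·D/(f·L·ρ)). With ε/D = 0.00012/0.0655 = 0.00183, iterate starting from f = 0.02:
  f = 0.02 → V = √(2·391·0.0655/(0.02·30.4·1030)) = 0.286 m/s; Re = ρVD/μ = 1.496e+04; f → 0.03071
  f = 0.03071 → V = 0.2308 m/s; Re = 1.207e+04; f → 0.03202
  f = 0.03202 → V = 0.226 m/s; Re = 1.182e+04; f → 0.03216
Converged (Δf/f < 1%). With the final f = 0.03216: V = √(2·391·0.0655/(0.03216·30.4·1030)) = 0.2255 m/s.
Q = V·A = 0.2255·(π/4·0.0655²) = 0.00076 m³/s = 2.74 m³/h.

Q ≈ 2.74 m³/h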